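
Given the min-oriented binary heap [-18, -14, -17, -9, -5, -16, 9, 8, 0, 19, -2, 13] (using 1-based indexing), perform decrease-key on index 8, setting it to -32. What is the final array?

[-32, -18, -17, -14, -5, -16, 9, -9, 0, 19, -2, 13]

set index 8 from 8 to -32 → [-18, -14, -17, -9, -5, -16, 9, -32, 0, 19, -2, 13]
-32 < parent -9 at index 4, swap → [-18, -14, -17, -32, -5, -16, 9, -9, 0, 19, -2, 13]
-32 < parent -14 at index 2, swap → [-18, -32, -17, -14, -5, -16, 9, -9, 0, 19, -2, 13]
-32 < parent -18 at index 1, swap → [-32, -18, -17, -14, -5, -16, 9, -9, 0, 19, -2, 13]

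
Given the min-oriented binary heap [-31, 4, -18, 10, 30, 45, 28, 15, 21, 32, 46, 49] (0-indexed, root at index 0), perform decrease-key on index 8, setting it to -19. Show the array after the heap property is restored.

set index 8 from 21 to -19 → [-31, 4, -18, 10, 30, 45, 28, 15, -19, 32, 46, 49]
-19 < parent 10 at index 3, swap → [-31, 4, -18, -19, 30, 45, 28, 15, 10, 32, 46, 49]
-19 < parent 4 at index 1, swap → [-31, -19, -18, 4, 30, 45, 28, 15, 10, 32, 46, 49]

[-31, -19, -18, 4, 30, 45, 28, 15, 10, 32, 46, 49]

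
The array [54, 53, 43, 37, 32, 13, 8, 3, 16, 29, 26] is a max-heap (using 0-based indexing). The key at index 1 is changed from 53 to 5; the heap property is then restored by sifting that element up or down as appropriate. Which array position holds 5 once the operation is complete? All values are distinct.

8

set index 1 from 53 to 5 → [54, 5, 43, 37, 32, 13, 8, 3, 16, 29, 26]
5 vs larger child 37 at index 3, swap → [54, 37, 43, 5, 32, 13, 8, 3, 16, 29, 26]
5 vs larger child 16 at index 8, swap → [54, 37, 43, 16, 32, 13, 8, 3, 5, 29, 26]
resulting array: [54, 37, 43, 16, 32, 13, 8, 3, 5, 29, 26]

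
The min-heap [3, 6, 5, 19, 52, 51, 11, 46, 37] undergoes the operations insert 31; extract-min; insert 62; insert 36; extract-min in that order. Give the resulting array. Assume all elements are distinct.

[6, 19, 11, 36, 31, 51, 52, 46, 37, 62]

insert 31:
  append 31 at index 9 → [3, 6, 5, 19, 52, 51, 11, 46, 37, 31]
  31 < parent 52 at index 4, swap → [3, 6, 5, 19, 31, 51, 11, 46, 37, 52]
extract-min → returns 3:
  remove root 3; move last element 52 to root → [52, 6, 5, 19, 31, 51, 11, 46, 37]
  52 vs smaller child 5 at index 2, swap → [5, 6, 52, 19, 31, 51, 11, 46, 37]
  52 vs smaller child 11 at index 6, swap → [5, 6, 11, 19, 31, 51, 52, 46, 37]
insert 62:
  append 62 at index 9 → [5, 6, 11, 19, 31, 51, 52, 46, 37, 62] (no swap needed)
insert 36:
  append 36 at index 10 → [5, 6, 11, 19, 31, 51, 52, 46, 37, 62, 36] (no swap needed)
extract-min → returns 5:
  remove root 5; move last element 36 to root → [36, 6, 11, 19, 31, 51, 52, 46, 37, 62]
  36 vs smaller child 6 at index 1, swap → [6, 36, 11, 19, 31, 51, 52, 46, 37, 62]
  36 vs smaller child 19 at index 3, swap → [6, 19, 11, 36, 31, 51, 52, 46, 37, 62]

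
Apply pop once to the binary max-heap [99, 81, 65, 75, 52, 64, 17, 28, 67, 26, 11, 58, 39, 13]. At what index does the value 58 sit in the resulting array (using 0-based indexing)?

remove root 99; move last element 13 to root → [13, 81, 65, 75, 52, 64, 17, 28, 67, 26, 11, 58, 39]
13 vs larger child 81 at index 1, swap → [81, 13, 65, 75, 52, 64, 17, 28, 67, 26, 11, 58, 39]
13 vs larger child 75 at index 3, swap → [81, 75, 65, 13, 52, 64, 17, 28, 67, 26, 11, 58, 39]
13 vs larger child 67 at index 8, swap → [81, 75, 65, 67, 52, 64, 17, 28, 13, 26, 11, 58, 39]
resulting array: [81, 75, 65, 67, 52, 64, 17, 28, 13, 26, 11, 58, 39]

11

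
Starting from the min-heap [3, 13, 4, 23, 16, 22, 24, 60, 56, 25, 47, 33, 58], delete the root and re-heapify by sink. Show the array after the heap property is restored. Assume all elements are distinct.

[4, 13, 22, 23, 16, 33, 24, 60, 56, 25, 47, 58]

remove root 3; move last element 58 to root → [58, 13, 4, 23, 16, 22, 24, 60, 56, 25, 47, 33]
58 vs smaller child 4 at index 2, swap → [4, 13, 58, 23, 16, 22, 24, 60, 56, 25, 47, 33]
58 vs smaller child 22 at index 5, swap → [4, 13, 22, 23, 16, 58, 24, 60, 56, 25, 47, 33]
58 vs only child 33 at index 11, swap → [4, 13, 22, 23, 16, 33, 24, 60, 56, 25, 47, 58]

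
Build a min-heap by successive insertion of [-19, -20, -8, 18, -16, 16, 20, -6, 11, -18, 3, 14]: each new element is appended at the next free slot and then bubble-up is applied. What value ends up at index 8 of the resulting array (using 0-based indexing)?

11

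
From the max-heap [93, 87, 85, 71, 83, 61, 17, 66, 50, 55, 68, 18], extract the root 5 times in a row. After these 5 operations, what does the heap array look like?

extract-max #1 returns 93:
  remove root 93; move last element 18 to root → [18, 87, 85, 71, 83, 61, 17, 66, 50, 55, 68]
  18 vs larger child 87 at index 1, swap → [87, 18, 85, 71, 83, 61, 17, 66, 50, 55, 68]
  18 vs larger child 83 at index 4, swap → [87, 83, 85, 71, 18, 61, 17, 66, 50, 55, 68]
  18 vs larger child 68 at index 10, swap → [87, 83, 85, 71, 68, 61, 17, 66, 50, 55, 18]
extract-max #2 returns 87:
  remove root 87; move last element 18 to root → [18, 83, 85, 71, 68, 61, 17, 66, 50, 55]
  18 vs larger child 85 at index 2, swap → [85, 83, 18, 71, 68, 61, 17, 66, 50, 55]
  18 vs larger child 61 at index 5, swap → [85, 83, 61, 71, 68, 18, 17, 66, 50, 55]
extract-max #3 returns 85:
  remove root 85; move last element 55 to root → [55, 83, 61, 71, 68, 18, 17, 66, 50]
  55 vs larger child 83 at index 1, swap → [83, 55, 61, 71, 68, 18, 17, 66, 50]
  55 vs larger child 71 at index 3, swap → [83, 71, 61, 55, 68, 18, 17, 66, 50]
  55 vs larger child 66 at index 7, swap → [83, 71, 61, 66, 68, 18, 17, 55, 50]
extract-max #4 returns 83:
  remove root 83; move last element 50 to root → [50, 71, 61, 66, 68, 18, 17, 55]
  50 vs larger child 71 at index 1, swap → [71, 50, 61, 66, 68, 18, 17, 55]
  50 vs larger child 68 at index 4, swap → [71, 68, 61, 66, 50, 18, 17, 55]
extract-max #5 returns 71:
  remove root 71; move last element 55 to root → [55, 68, 61, 66, 50, 18, 17]
  55 vs larger child 68 at index 1, swap → [68, 55, 61, 66, 50, 18, 17]
  55 vs larger child 66 at index 3, swap → [68, 66, 61, 55, 50, 18, 17]

[68, 66, 61, 55, 50, 18, 17]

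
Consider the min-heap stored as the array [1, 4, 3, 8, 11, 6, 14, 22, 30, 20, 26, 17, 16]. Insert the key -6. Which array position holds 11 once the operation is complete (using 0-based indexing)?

4

append -6 at index 13 → [1, 4, 3, 8, 11, 6, 14, 22, 30, 20, 26, 17, 16, -6]
-6 < parent 14 at index 6, swap → [1, 4, 3, 8, 11, 6, -6, 22, 30, 20, 26, 17, 16, 14]
-6 < parent 3 at index 2, swap → [1, 4, -6, 8, 11, 6, 3, 22, 30, 20, 26, 17, 16, 14]
-6 < parent 1 at index 0, swap → [-6, 4, 1, 8, 11, 6, 3, 22, 30, 20, 26, 17, 16, 14]
resulting array: [-6, 4, 1, 8, 11, 6, 3, 22, 30, 20, 26, 17, 16, 14]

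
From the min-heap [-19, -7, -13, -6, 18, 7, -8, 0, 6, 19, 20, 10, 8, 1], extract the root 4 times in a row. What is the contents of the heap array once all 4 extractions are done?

[-6, 0, 1, 6, 18, 7, 8, 10, 20, 19]

extract-min #1 returns -19:
  remove root -19; move last element 1 to root → [1, -7, -13, -6, 18, 7, -8, 0, 6, 19, 20, 10, 8]
  1 vs smaller child -13 at index 2, swap → [-13, -7, 1, -6, 18, 7, -8, 0, 6, 19, 20, 10, 8]
  1 vs smaller child -8 at index 6, swap → [-13, -7, -8, -6, 18, 7, 1, 0, 6, 19, 20, 10, 8]
extract-min #2 returns -13:
  remove root -13; move last element 8 to root → [8, -7, -8, -6, 18, 7, 1, 0, 6, 19, 20, 10]
  8 vs smaller child -8 at index 2, swap → [-8, -7, 8, -6, 18, 7, 1, 0, 6, 19, 20, 10]
  8 vs smaller child 1 at index 6, swap → [-8, -7, 1, -6, 18, 7, 8, 0, 6, 19, 20, 10]
extract-min #3 returns -8:
  remove root -8; move last element 10 to root → [10, -7, 1, -6, 18, 7, 8, 0, 6, 19, 20]
  10 vs smaller child -7 at index 1, swap → [-7, 10, 1, -6, 18, 7, 8, 0, 6, 19, 20]
  10 vs smaller child -6 at index 3, swap → [-7, -6, 1, 10, 18, 7, 8, 0, 6, 19, 20]
  10 vs smaller child 0 at index 7, swap → [-7, -6, 1, 0, 18, 7, 8, 10, 6, 19, 20]
extract-min #4 returns -7:
  remove root -7; move last element 20 to root → [20, -6, 1, 0, 18, 7, 8, 10, 6, 19]
  20 vs smaller child -6 at index 1, swap → [-6, 20, 1, 0, 18, 7, 8, 10, 6, 19]
  20 vs smaller child 0 at index 3, swap → [-6, 0, 1, 20, 18, 7, 8, 10, 6, 19]
  20 vs smaller child 6 at index 8, swap → [-6, 0, 1, 6, 18, 7, 8, 10, 20, 19]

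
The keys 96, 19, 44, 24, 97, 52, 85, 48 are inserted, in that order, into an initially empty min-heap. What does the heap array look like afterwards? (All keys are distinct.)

[19, 24, 44, 48, 97, 52, 85, 96]

Insert 96:
  append 96 at index 0 → [96] (no swap needed)
Insert 19:
  append 19 at index 1 → [96, 19]
  19 < parent 96 at index 0, swap → [19, 96]
Insert 44:
  append 44 at index 2 → [19, 96, 44] (no swap needed)
Insert 24:
  append 24 at index 3 → [19, 96, 44, 24]
  24 < parent 96 at index 1, swap → [19, 24, 44, 96]
Insert 97:
  append 97 at index 4 → [19, 24, 44, 96, 97] (no swap needed)
Insert 52:
  append 52 at index 5 → [19, 24, 44, 96, 97, 52] (no swap needed)
Insert 85:
  append 85 at index 6 → [19, 24, 44, 96, 97, 52, 85] (no swap needed)
Insert 48:
  append 48 at index 7 → [19, 24, 44, 96, 97, 52, 85, 48]
  48 < parent 96 at index 3, swap → [19, 24, 44, 48, 97, 52, 85, 96]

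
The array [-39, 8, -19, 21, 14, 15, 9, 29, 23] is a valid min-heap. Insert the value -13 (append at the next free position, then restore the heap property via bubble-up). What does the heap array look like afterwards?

[-39, -13, -19, 21, 8, 15, 9, 29, 23, 14]

append -13 at index 9 → [-39, 8, -19, 21, 14, 15, 9, 29, 23, -13]
-13 < parent 14 at index 4, swap → [-39, 8, -19, 21, -13, 15, 9, 29, 23, 14]
-13 < parent 8 at index 1, swap → [-39, -13, -19, 21, 8, 15, 9, 29, 23, 14]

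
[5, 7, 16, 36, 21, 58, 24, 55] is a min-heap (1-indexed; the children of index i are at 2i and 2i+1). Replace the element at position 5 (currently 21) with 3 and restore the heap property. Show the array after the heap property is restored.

[3, 5, 16, 36, 7, 58, 24, 55]

set index 5 from 21 to 3 → [5, 7, 16, 36, 3, 58, 24, 55]
3 < parent 7 at index 2, swap → [5, 3, 16, 36, 7, 58, 24, 55]
3 < parent 5 at index 1, swap → [3, 5, 16, 36, 7, 58, 24, 55]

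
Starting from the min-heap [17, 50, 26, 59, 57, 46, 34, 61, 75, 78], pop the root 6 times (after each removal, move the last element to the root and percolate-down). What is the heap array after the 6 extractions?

extract-min #1 returns 17:
  remove root 17; move last element 78 to root → [78, 50, 26, 59, 57, 46, 34, 61, 75]
  78 vs smaller child 26 at index 2, swap → [26, 50, 78, 59, 57, 46, 34, 61, 75]
  78 vs smaller child 34 at index 6, swap → [26, 50, 34, 59, 57, 46, 78, 61, 75]
extract-min #2 returns 26:
  remove root 26; move last element 75 to root → [75, 50, 34, 59, 57, 46, 78, 61]
  75 vs smaller child 34 at index 2, swap → [34, 50, 75, 59, 57, 46, 78, 61]
  75 vs smaller child 46 at index 5, swap → [34, 50, 46, 59, 57, 75, 78, 61]
extract-min #3 returns 34:
  remove root 34; move last element 61 to root → [61, 50, 46, 59, 57, 75, 78]
  61 vs smaller child 46 at index 2, swap → [46, 50, 61, 59, 57, 75, 78]
extract-min #4 returns 46:
  remove root 46; move last element 78 to root → [78, 50, 61, 59, 57, 75]
  78 vs smaller child 50 at index 1, swap → [50, 78, 61, 59, 57, 75]
  78 vs smaller child 57 at index 4, swap → [50, 57, 61, 59, 78, 75]
extract-min #5 returns 50:
  remove root 50; move last element 75 to root → [75, 57, 61, 59, 78]
  75 vs smaller child 57 at index 1, swap → [57, 75, 61, 59, 78]
  75 vs smaller child 59 at index 3, swap → [57, 59, 61, 75, 78]
extract-min #6 returns 57:
  remove root 57; move last element 78 to root → [78, 59, 61, 75]
  78 vs smaller child 59 at index 1, swap → [59, 78, 61, 75]
  78 vs only child 75 at index 3, swap → [59, 75, 61, 78]

[59, 75, 61, 78]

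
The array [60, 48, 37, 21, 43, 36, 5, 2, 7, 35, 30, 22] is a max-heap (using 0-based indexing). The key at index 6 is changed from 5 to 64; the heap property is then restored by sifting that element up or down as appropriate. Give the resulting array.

[64, 48, 60, 21, 43, 36, 37, 2, 7, 35, 30, 22]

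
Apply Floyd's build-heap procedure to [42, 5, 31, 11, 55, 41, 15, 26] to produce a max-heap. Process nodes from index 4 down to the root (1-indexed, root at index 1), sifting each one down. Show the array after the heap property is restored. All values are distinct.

[55, 42, 41, 26, 5, 31, 15, 11]

sift down from index 4:
  11 vs only child 26 at index 8, swap → [42, 5, 31, 26, 55, 41, 15, 11]
sift down from index 3:
  31 vs larger child 41 at index 6, swap → [42, 5, 41, 26, 55, 31, 15, 11]
sift down from index 2:
  5 vs larger child 55 at index 5, swap → [42, 55, 41, 26, 5, 31, 15, 11]
sift down from index 1:
  42 vs larger child 55 at index 2, swap → [55, 42, 41, 26, 5, 31, 15, 11]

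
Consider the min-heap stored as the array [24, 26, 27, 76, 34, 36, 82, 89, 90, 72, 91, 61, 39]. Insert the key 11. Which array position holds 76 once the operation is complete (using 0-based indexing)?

append 11 at index 13 → [24, 26, 27, 76, 34, 36, 82, 89, 90, 72, 91, 61, 39, 11]
11 < parent 82 at index 6, swap → [24, 26, 27, 76, 34, 36, 11, 89, 90, 72, 91, 61, 39, 82]
11 < parent 27 at index 2, swap → [24, 26, 11, 76, 34, 36, 27, 89, 90, 72, 91, 61, 39, 82]
11 < parent 24 at index 0, swap → [11, 26, 24, 76, 34, 36, 27, 89, 90, 72, 91, 61, 39, 82]
resulting array: [11, 26, 24, 76, 34, 36, 27, 89, 90, 72, 91, 61, 39, 82]

3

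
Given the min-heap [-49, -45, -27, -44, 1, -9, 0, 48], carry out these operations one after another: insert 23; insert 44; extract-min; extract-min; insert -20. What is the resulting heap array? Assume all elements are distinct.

[-44, -20, -27, 1, 44, -9, 0, 48, 23]

insert 23:
  append 23 at index 8 → [-49, -45, -27, -44, 1, -9, 0, 48, 23] (no swap needed)
insert 44:
  append 44 at index 9 → [-49, -45, -27, -44, 1, -9, 0, 48, 23, 44] (no swap needed)
extract-min → returns -49:
  remove root -49; move last element 44 to root → [44, -45, -27, -44, 1, -9, 0, 48, 23]
  44 vs smaller child -45 at index 1, swap → [-45, 44, -27, -44, 1, -9, 0, 48, 23]
  44 vs smaller child -44 at index 3, swap → [-45, -44, -27, 44, 1, -9, 0, 48, 23]
  44 vs smaller child 23 at index 8, swap → [-45, -44, -27, 23, 1, -9, 0, 48, 44]
extract-min → returns -45:
  remove root -45; move last element 44 to root → [44, -44, -27, 23, 1, -9, 0, 48]
  44 vs smaller child -44 at index 1, swap → [-44, 44, -27, 23, 1, -9, 0, 48]
  44 vs smaller child 1 at index 4, swap → [-44, 1, -27, 23, 44, -9, 0, 48]
insert -20:
  append -20 at index 8 → [-44, 1, -27, 23, 44, -9, 0, 48, -20]
  -20 < parent 23 at index 3, swap → [-44, 1, -27, -20, 44, -9, 0, 48, 23]
  -20 < parent 1 at index 1, swap → [-44, -20, -27, 1, 44, -9, 0, 48, 23]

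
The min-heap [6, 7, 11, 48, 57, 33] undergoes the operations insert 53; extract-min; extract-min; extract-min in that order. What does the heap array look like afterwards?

insert 53:
  append 53 at index 6 → [6, 7, 11, 48, 57, 33, 53] (no swap needed)
extract-min → returns 6:
  remove root 6; move last element 53 to root → [53, 7, 11, 48, 57, 33]
  53 vs smaller child 7 at index 1, swap → [7, 53, 11, 48, 57, 33]
  53 vs smaller child 48 at index 3, swap → [7, 48, 11, 53, 57, 33]
extract-min → returns 7:
  remove root 7; move last element 33 to root → [33, 48, 11, 53, 57]
  33 vs smaller child 11 at index 2, swap → [11, 48, 33, 53, 57]
extract-min → returns 11:
  remove root 11; move last element 57 to root → [57, 48, 33, 53]
  57 vs smaller child 33 at index 2, swap → [33, 48, 57, 53]

[33, 48, 57, 53]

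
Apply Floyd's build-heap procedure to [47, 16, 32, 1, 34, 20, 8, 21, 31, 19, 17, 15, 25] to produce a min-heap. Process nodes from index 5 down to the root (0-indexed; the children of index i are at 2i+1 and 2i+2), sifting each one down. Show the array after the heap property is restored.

sift down from index 5:
  20 vs smaller child 15 at index 11, swap → [47, 16, 32, 1, 34, 15, 8, 21, 31, 19, 17, 20, 25]
sift down from index 4:
  34 vs smaller child 17 at index 10, swap → [47, 16, 32, 1, 17, 15, 8, 21, 31, 19, 34, 20, 25]
sift down from index 3: already satisfies heap property
sift down from index 2:
  32 vs smaller child 8 at index 6, swap → [47, 16, 8, 1, 17, 15, 32, 21, 31, 19, 34, 20, 25]
sift down from index 1:
  16 vs smaller child 1 at index 3, swap → [47, 1, 8, 16, 17, 15, 32, 21, 31, 19, 34, 20, 25]
sift down from index 0:
  47 vs smaller child 1 at index 1, swap → [1, 47, 8, 16, 17, 15, 32, 21, 31, 19, 34, 20, 25]
  47 vs smaller child 16 at index 3, swap → [1, 16, 8, 47, 17, 15, 32, 21, 31, 19, 34, 20, 25]
  47 vs smaller child 21 at index 7, swap → [1, 16, 8, 21, 17, 15, 32, 47, 31, 19, 34, 20, 25]

[1, 16, 8, 21, 17, 15, 32, 47, 31, 19, 34, 20, 25]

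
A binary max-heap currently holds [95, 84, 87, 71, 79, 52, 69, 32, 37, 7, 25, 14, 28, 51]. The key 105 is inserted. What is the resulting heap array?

append 105 at index 14 → [95, 84, 87, 71, 79, 52, 69, 32, 37, 7, 25, 14, 28, 51, 105]
105 > parent 69 at index 6, swap → [95, 84, 87, 71, 79, 52, 105, 32, 37, 7, 25, 14, 28, 51, 69]
105 > parent 87 at index 2, swap → [95, 84, 105, 71, 79, 52, 87, 32, 37, 7, 25, 14, 28, 51, 69]
105 > parent 95 at index 0, swap → [105, 84, 95, 71, 79, 52, 87, 32, 37, 7, 25, 14, 28, 51, 69]

[105, 84, 95, 71, 79, 52, 87, 32, 37, 7, 25, 14, 28, 51, 69]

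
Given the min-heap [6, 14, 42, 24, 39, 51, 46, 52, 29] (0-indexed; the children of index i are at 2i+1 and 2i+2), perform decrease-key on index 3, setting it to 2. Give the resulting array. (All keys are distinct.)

[2, 6, 42, 14, 39, 51, 46, 52, 29]

set index 3 from 24 to 2 → [6, 14, 42, 2, 39, 51, 46, 52, 29]
2 < parent 14 at index 1, swap → [6, 2, 42, 14, 39, 51, 46, 52, 29]
2 < parent 6 at index 0, swap → [2, 6, 42, 14, 39, 51, 46, 52, 29]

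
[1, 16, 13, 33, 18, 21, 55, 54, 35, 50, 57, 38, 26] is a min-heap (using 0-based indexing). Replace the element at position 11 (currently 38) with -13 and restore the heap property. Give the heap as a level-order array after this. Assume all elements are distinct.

[-13, 16, 1, 33, 18, 13, 55, 54, 35, 50, 57, 21, 26]

set index 11 from 38 to -13 → [1, 16, 13, 33, 18, 21, 55, 54, 35, 50, 57, -13, 26]
-13 < parent 21 at index 5, swap → [1, 16, 13, 33, 18, -13, 55, 54, 35, 50, 57, 21, 26]
-13 < parent 13 at index 2, swap → [1, 16, -13, 33, 18, 13, 55, 54, 35, 50, 57, 21, 26]
-13 < parent 1 at index 0, swap → [-13, 16, 1, 33, 18, 13, 55, 54, 35, 50, 57, 21, 26]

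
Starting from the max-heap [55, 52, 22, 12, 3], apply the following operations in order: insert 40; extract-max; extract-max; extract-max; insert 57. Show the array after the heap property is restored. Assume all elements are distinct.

insert 40:
  append 40 at index 5 → [55, 52, 22, 12, 3, 40]
  40 > parent 22 at index 2, swap → [55, 52, 40, 12, 3, 22]
extract-max → returns 55:
  remove root 55; move last element 22 to root → [22, 52, 40, 12, 3]
  22 vs larger child 52 at index 1, swap → [52, 22, 40, 12, 3]
extract-max → returns 52:
  remove root 52; move last element 3 to root → [3, 22, 40, 12]
  3 vs larger child 40 at index 2, swap → [40, 22, 3, 12]
extract-max → returns 40:
  remove root 40; move last element 12 to root → [12, 22, 3]
  12 vs larger child 22 at index 1, swap → [22, 12, 3]
insert 57:
  append 57 at index 3 → [22, 12, 3, 57]
  57 > parent 12 at index 1, swap → [22, 57, 3, 12]
  57 > parent 22 at index 0, swap → [57, 22, 3, 12]

[57, 22, 3, 12]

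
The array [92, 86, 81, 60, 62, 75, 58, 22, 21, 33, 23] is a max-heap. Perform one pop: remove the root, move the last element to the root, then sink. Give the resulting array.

remove root 92; move last element 23 to root → [23, 86, 81, 60, 62, 75, 58, 22, 21, 33]
23 vs larger child 86 at index 1, swap → [86, 23, 81, 60, 62, 75, 58, 22, 21, 33]
23 vs larger child 62 at index 4, swap → [86, 62, 81, 60, 23, 75, 58, 22, 21, 33]
23 vs only child 33 at index 9, swap → [86, 62, 81, 60, 33, 75, 58, 22, 21, 23]

[86, 62, 81, 60, 33, 75, 58, 22, 21, 23]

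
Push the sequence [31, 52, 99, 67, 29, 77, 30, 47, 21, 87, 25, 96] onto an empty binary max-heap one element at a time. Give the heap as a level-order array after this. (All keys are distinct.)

[99, 87, 96, 47, 67, 77, 30, 31, 21, 29, 25, 52]

Insert 31:
  append 31 at index 0 → [31] (no swap needed)
Insert 52:
  append 52 at index 1 → [31, 52]
  52 > parent 31 at index 0, swap → [52, 31]
Insert 99:
  append 99 at index 2 → [52, 31, 99]
  99 > parent 52 at index 0, swap → [99, 31, 52]
Insert 67:
  append 67 at index 3 → [99, 31, 52, 67]
  67 > parent 31 at index 1, swap → [99, 67, 52, 31]
Insert 29:
  append 29 at index 4 → [99, 67, 52, 31, 29] (no swap needed)
Insert 77:
  append 77 at index 5 → [99, 67, 52, 31, 29, 77]
  77 > parent 52 at index 2, swap → [99, 67, 77, 31, 29, 52]
Insert 30:
  append 30 at index 6 → [99, 67, 77, 31, 29, 52, 30] (no swap needed)
Insert 47:
  append 47 at index 7 → [99, 67, 77, 31, 29, 52, 30, 47]
  47 > parent 31 at index 3, swap → [99, 67, 77, 47, 29, 52, 30, 31]
Insert 21:
  append 21 at index 8 → [99, 67, 77, 47, 29, 52, 30, 31, 21] (no swap needed)
Insert 87:
  append 87 at index 9 → [99, 67, 77, 47, 29, 52, 30, 31, 21, 87]
  87 > parent 29 at index 4, swap → [99, 67, 77, 47, 87, 52, 30, 31, 21, 29]
  87 > parent 67 at index 1, swap → [99, 87, 77, 47, 67, 52, 30, 31, 21, 29]
Insert 25:
  append 25 at index 10 → [99, 87, 77, 47, 67, 52, 30, 31, 21, 29, 25] (no swap needed)
Insert 96:
  append 96 at index 11 → [99, 87, 77, 47, 67, 52, 30, 31, 21, 29, 25, 96]
  96 > parent 52 at index 5, swap → [99, 87, 77, 47, 67, 96, 30, 31, 21, 29, 25, 52]
  96 > parent 77 at index 2, swap → [99, 87, 96, 47, 67, 77, 30, 31, 21, 29, 25, 52]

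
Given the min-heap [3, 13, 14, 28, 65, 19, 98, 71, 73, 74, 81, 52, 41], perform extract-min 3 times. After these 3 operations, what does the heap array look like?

extract-min #1 returns 3:
  remove root 3; move last element 41 to root → [41, 13, 14, 28, 65, 19, 98, 71, 73, 74, 81, 52]
  41 vs smaller child 13 at index 1, swap → [13, 41, 14, 28, 65, 19, 98, 71, 73, 74, 81, 52]
  41 vs smaller child 28 at index 3, swap → [13, 28, 14, 41, 65, 19, 98, 71, 73, 74, 81, 52]
extract-min #2 returns 13:
  remove root 13; move last element 52 to root → [52, 28, 14, 41, 65, 19, 98, 71, 73, 74, 81]
  52 vs smaller child 14 at index 2, swap → [14, 28, 52, 41, 65, 19, 98, 71, 73, 74, 81]
  52 vs smaller child 19 at index 5, swap → [14, 28, 19, 41, 65, 52, 98, 71, 73, 74, 81]
extract-min #3 returns 14:
  remove root 14; move last element 81 to root → [81, 28, 19, 41, 65, 52, 98, 71, 73, 74]
  81 vs smaller child 19 at index 2, swap → [19, 28, 81, 41, 65, 52, 98, 71, 73, 74]
  81 vs smaller child 52 at index 5, swap → [19, 28, 52, 41, 65, 81, 98, 71, 73, 74]

[19, 28, 52, 41, 65, 81, 98, 71, 73, 74]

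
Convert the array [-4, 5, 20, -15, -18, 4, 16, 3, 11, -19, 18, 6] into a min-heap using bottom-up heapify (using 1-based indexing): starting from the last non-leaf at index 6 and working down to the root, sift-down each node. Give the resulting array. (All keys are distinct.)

[-19, -18, 4, -15, -4, 6, 16, 3, 11, 5, 18, 20]

sift down from index 6: already satisfies heap property
sift down from index 5:
  -18 vs smaller child -19 at index 10, swap → [-4, 5, 20, -15, -19, 4, 16, 3, 11, -18, 18, 6]
sift down from index 4: already satisfies heap property
sift down from index 3:
  20 vs smaller child 4 at index 6, swap → [-4, 5, 4, -15, -19, 20, 16, 3, 11, -18, 18, 6]
  20 vs only child 6 at index 12, swap → [-4, 5, 4, -15, -19, 6, 16, 3, 11, -18, 18, 20]
sift down from index 2:
  5 vs smaller child -19 at index 5, swap → [-4, -19, 4, -15, 5, 6, 16, 3, 11, -18, 18, 20]
  5 vs smaller child -18 at index 10, swap → [-4, -19, 4, -15, -18, 6, 16, 3, 11, 5, 18, 20]
sift down from index 1:
  -4 vs smaller child -19 at index 2, swap → [-19, -4, 4, -15, -18, 6, 16, 3, 11, 5, 18, 20]
  -4 vs smaller child -18 at index 5, swap → [-19, -18, 4, -15, -4, 6, 16, 3, 11, 5, 18, 20]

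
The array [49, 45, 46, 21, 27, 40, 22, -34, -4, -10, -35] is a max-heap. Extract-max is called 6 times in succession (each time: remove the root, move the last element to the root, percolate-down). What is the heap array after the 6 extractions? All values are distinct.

extract-max #1 returns 49:
  remove root 49; move last element -35 to root → [-35, 45, 46, 21, 27, 40, 22, -34, -4, -10]
  -35 vs larger child 46 at index 2, swap → [46, 45, -35, 21, 27, 40, 22, -34, -4, -10]
  -35 vs larger child 40 at index 5, swap → [46, 45, 40, 21, 27, -35, 22, -34, -4, -10]
extract-max #2 returns 46:
  remove root 46; move last element -10 to root → [-10, 45, 40, 21, 27, -35, 22, -34, -4]
  -10 vs larger child 45 at index 1, swap → [45, -10, 40, 21, 27, -35, 22, -34, -4]
  -10 vs larger child 27 at index 4, swap → [45, 27, 40, 21, -10, -35, 22, -34, -4]
extract-max #3 returns 45:
  remove root 45; move last element -4 to root → [-4, 27, 40, 21, -10, -35, 22, -34]
  -4 vs larger child 40 at index 2, swap → [40, 27, -4, 21, -10, -35, 22, -34]
  -4 vs larger child 22 at index 6, swap → [40, 27, 22, 21, -10, -35, -4, -34]
extract-max #4 returns 40:
  remove root 40; move last element -34 to root → [-34, 27, 22, 21, -10, -35, -4]
  -34 vs larger child 27 at index 1, swap → [27, -34, 22, 21, -10, -35, -4]
  -34 vs larger child 21 at index 3, swap → [27, 21, 22, -34, -10, -35, -4]
extract-max #5 returns 27:
  remove root 27; move last element -4 to root → [-4, 21, 22, -34, -10, -35]
  -4 vs larger child 22 at index 2, swap → [22, 21, -4, -34, -10, -35]
extract-max #6 returns 22:
  remove root 22; move last element -35 to root → [-35, 21, -4, -34, -10]
  -35 vs larger child 21 at index 1, swap → [21, -35, -4, -34, -10]
  -35 vs larger child -10 at index 4, swap → [21, -10, -4, -34, -35]

[21, -10, -4, -34, -35]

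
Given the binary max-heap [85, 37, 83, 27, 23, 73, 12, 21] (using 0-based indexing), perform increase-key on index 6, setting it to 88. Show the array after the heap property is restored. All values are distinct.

set index 6 from 12 to 88 → [85, 37, 83, 27, 23, 73, 88, 21]
88 > parent 83 at index 2, swap → [85, 37, 88, 27, 23, 73, 83, 21]
88 > parent 85 at index 0, swap → [88, 37, 85, 27, 23, 73, 83, 21]

[88, 37, 85, 27, 23, 73, 83, 21]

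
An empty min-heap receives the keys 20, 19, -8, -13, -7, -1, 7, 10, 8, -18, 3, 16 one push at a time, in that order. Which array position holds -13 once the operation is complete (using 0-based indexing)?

Insert 20:
  append 20 at index 0 → [20] (no swap needed)
Insert 19:
  append 19 at index 1 → [20, 19]
  19 < parent 20 at index 0, swap → [19, 20]
Insert -8:
  append -8 at index 2 → [19, 20, -8]
  -8 < parent 19 at index 0, swap → [-8, 20, 19]
Insert -13:
  append -13 at index 3 → [-8, 20, 19, -13]
  -13 < parent 20 at index 1, swap → [-8, -13, 19, 20]
  -13 < parent -8 at index 0, swap → [-13, -8, 19, 20]
Insert -7:
  append -7 at index 4 → [-13, -8, 19, 20, -7] (no swap needed)
Insert -1:
  append -1 at index 5 → [-13, -8, 19, 20, -7, -1]
  -1 < parent 19 at index 2, swap → [-13, -8, -1, 20, -7, 19]
Insert 7:
  append 7 at index 6 → [-13, -8, -1, 20, -7, 19, 7] (no swap needed)
Insert 10:
  append 10 at index 7 → [-13, -8, -1, 20, -7, 19, 7, 10]
  10 < parent 20 at index 3, swap → [-13, -8, -1, 10, -7, 19, 7, 20]
Insert 8:
  append 8 at index 8 → [-13, -8, -1, 10, -7, 19, 7, 20, 8]
  8 < parent 10 at index 3, swap → [-13, -8, -1, 8, -7, 19, 7, 20, 10]
Insert -18:
  append -18 at index 9 → [-13, -8, -1, 8, -7, 19, 7, 20, 10, -18]
  -18 < parent -7 at index 4, swap → [-13, -8, -1, 8, -18, 19, 7, 20, 10, -7]
  -18 < parent -8 at index 1, swap → [-13, -18, -1, 8, -8, 19, 7, 20, 10, -7]
  -18 < parent -13 at index 0, swap → [-18, -13, -1, 8, -8, 19, 7, 20, 10, -7]
Insert 3:
  append 3 at index 10 → [-18, -13, -1, 8, -8, 19, 7, 20, 10, -7, 3] (no swap needed)
Insert 16:
  append 16 at index 11 → [-18, -13, -1, 8, -8, 19, 7, 20, 10, -7, 3, 16]
  16 < parent 19 at index 5, swap → [-18, -13, -1, 8, -8, 16, 7, 20, 10, -7, 3, 19]
resulting array: [-18, -13, -1, 8, -8, 16, 7, 20, 10, -7, 3, 19]

1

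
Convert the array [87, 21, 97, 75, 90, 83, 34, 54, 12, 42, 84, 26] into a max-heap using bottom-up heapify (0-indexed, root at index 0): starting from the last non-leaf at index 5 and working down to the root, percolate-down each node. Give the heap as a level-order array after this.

sift down from index 5: already satisfies heap property
sift down from index 4: already satisfies heap property
sift down from index 3: already satisfies heap property
sift down from index 2: already satisfies heap property
sift down from index 1:
  21 vs larger child 90 at index 4, swap → [87, 90, 97, 75, 21, 83, 34, 54, 12, 42, 84, 26]
  21 vs larger child 84 at index 10, swap → [87, 90, 97, 75, 84, 83, 34, 54, 12, 42, 21, 26]
sift down from index 0:
  87 vs larger child 97 at index 2, swap → [97, 90, 87, 75, 84, 83, 34, 54, 12, 42, 21, 26]

[97, 90, 87, 75, 84, 83, 34, 54, 12, 42, 21, 26]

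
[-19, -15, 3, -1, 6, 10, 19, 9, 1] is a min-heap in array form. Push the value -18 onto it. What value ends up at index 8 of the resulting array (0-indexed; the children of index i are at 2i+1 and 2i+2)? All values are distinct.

1

append -18 at index 9 → [-19, -15, 3, -1, 6, 10, 19, 9, 1, -18]
-18 < parent 6 at index 4, swap → [-19, -15, 3, -1, -18, 10, 19, 9, 1, 6]
-18 < parent -15 at index 1, swap → [-19, -18, 3, -1, -15, 10, 19, 9, 1, 6]
resulting array: [-19, -18, 3, -1, -15, 10, 19, 9, 1, 6]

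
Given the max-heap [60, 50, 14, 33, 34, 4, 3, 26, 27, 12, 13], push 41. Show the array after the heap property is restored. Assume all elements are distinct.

append 41 at index 11 → [60, 50, 14, 33, 34, 4, 3, 26, 27, 12, 13, 41]
41 > parent 4 at index 5, swap → [60, 50, 14, 33, 34, 41, 3, 26, 27, 12, 13, 4]
41 > parent 14 at index 2, swap → [60, 50, 41, 33, 34, 14, 3, 26, 27, 12, 13, 4]

[60, 50, 41, 33, 34, 14, 3, 26, 27, 12, 13, 4]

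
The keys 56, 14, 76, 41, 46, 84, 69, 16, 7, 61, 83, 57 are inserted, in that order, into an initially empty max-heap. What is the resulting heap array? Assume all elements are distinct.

[84, 83, 76, 16, 61, 57, 69, 14, 7, 41, 46, 56]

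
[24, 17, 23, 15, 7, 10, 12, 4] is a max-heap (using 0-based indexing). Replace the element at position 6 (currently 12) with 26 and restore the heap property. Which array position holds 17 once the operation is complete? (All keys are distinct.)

1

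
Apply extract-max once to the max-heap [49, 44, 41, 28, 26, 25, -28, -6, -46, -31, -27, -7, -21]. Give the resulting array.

[44, 28, 41, -6, 26, 25, -28, -21, -46, -31, -27, -7]

remove root 49; move last element -21 to root → [-21, 44, 41, 28, 26, 25, -28, -6, -46, -31, -27, -7]
-21 vs larger child 44 at index 1, swap → [44, -21, 41, 28, 26, 25, -28, -6, -46, -31, -27, -7]
-21 vs larger child 28 at index 3, swap → [44, 28, 41, -21, 26, 25, -28, -6, -46, -31, -27, -7]
-21 vs larger child -6 at index 7, swap → [44, 28, 41, -6, 26, 25, -28, -21, -46, -31, -27, -7]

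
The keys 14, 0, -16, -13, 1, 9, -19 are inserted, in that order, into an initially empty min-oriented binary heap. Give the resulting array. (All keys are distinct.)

Insert 14:
  append 14 at index 0 → [14] (no swap needed)
Insert 0:
  append 0 at index 1 → [14, 0]
  0 < parent 14 at index 0, swap → [0, 14]
Insert -16:
  append -16 at index 2 → [0, 14, -16]
  -16 < parent 0 at index 0, swap → [-16, 14, 0]
Insert -13:
  append -13 at index 3 → [-16, 14, 0, -13]
  -13 < parent 14 at index 1, swap → [-16, -13, 0, 14]
Insert 1:
  append 1 at index 4 → [-16, -13, 0, 14, 1] (no swap needed)
Insert 9:
  append 9 at index 5 → [-16, -13, 0, 14, 1, 9] (no swap needed)
Insert -19:
  append -19 at index 6 → [-16, -13, 0, 14, 1, 9, -19]
  -19 < parent 0 at index 2, swap → [-16, -13, -19, 14, 1, 9, 0]
  -19 < parent -16 at index 0, swap → [-19, -13, -16, 14, 1, 9, 0]

[-19, -13, -16, 14, 1, 9, 0]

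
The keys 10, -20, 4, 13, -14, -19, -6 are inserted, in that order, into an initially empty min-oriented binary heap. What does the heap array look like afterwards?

[-20, -14, -19, 13, 10, 4, -6]

Insert 10:
  append 10 at index 0 → [10] (no swap needed)
Insert -20:
  append -20 at index 1 → [10, -20]
  -20 < parent 10 at index 0, swap → [-20, 10]
Insert 4:
  append 4 at index 2 → [-20, 10, 4] (no swap needed)
Insert 13:
  append 13 at index 3 → [-20, 10, 4, 13] (no swap needed)
Insert -14:
  append -14 at index 4 → [-20, 10, 4, 13, -14]
  -14 < parent 10 at index 1, swap → [-20, -14, 4, 13, 10]
Insert -19:
  append -19 at index 5 → [-20, -14, 4, 13, 10, -19]
  -19 < parent 4 at index 2, swap → [-20, -14, -19, 13, 10, 4]
Insert -6:
  append -6 at index 6 → [-20, -14, -19, 13, 10, 4, -6] (no swap needed)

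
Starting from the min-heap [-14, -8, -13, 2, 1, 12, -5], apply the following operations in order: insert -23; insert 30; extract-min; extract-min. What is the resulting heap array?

insert -23:
  append -23 at index 7 → [-14, -8, -13, 2, 1, 12, -5, -23]
  -23 < parent 2 at index 3, swap → [-14, -8, -13, -23, 1, 12, -5, 2]
  -23 < parent -8 at index 1, swap → [-14, -23, -13, -8, 1, 12, -5, 2]
  -23 < parent -14 at index 0, swap → [-23, -14, -13, -8, 1, 12, -5, 2]
insert 30:
  append 30 at index 8 → [-23, -14, -13, -8, 1, 12, -5, 2, 30] (no swap needed)
extract-min → returns -23:
  remove root -23; move last element 30 to root → [30, -14, -13, -8, 1, 12, -5, 2]
  30 vs smaller child -14 at index 1, swap → [-14, 30, -13, -8, 1, 12, -5, 2]
  30 vs smaller child -8 at index 3, swap → [-14, -8, -13, 30, 1, 12, -5, 2]
  30 vs only child 2 at index 7, swap → [-14, -8, -13, 2, 1, 12, -5, 30]
extract-min → returns -14:
  remove root -14; move last element 30 to root → [30, -8, -13, 2, 1, 12, -5]
  30 vs smaller child -13 at index 2, swap → [-13, -8, 30, 2, 1, 12, -5]
  30 vs smaller child -5 at index 6, swap → [-13, -8, -5, 2, 1, 12, 30]

[-13, -8, -5, 2, 1, 12, 30]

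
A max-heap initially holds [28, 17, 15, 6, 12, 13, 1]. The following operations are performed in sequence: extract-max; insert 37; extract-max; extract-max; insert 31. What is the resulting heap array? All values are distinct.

[31, 12, 15, 6, 1, 13]

extract-max → returns 28:
  remove root 28; move last element 1 to root → [1, 17, 15, 6, 12, 13]
  1 vs larger child 17 at index 1, swap → [17, 1, 15, 6, 12, 13]
  1 vs larger child 12 at index 4, swap → [17, 12, 15, 6, 1, 13]
insert 37:
  append 37 at index 6 → [17, 12, 15, 6, 1, 13, 37]
  37 > parent 15 at index 2, swap → [17, 12, 37, 6, 1, 13, 15]
  37 > parent 17 at index 0, swap → [37, 12, 17, 6, 1, 13, 15]
extract-max → returns 37:
  remove root 37; move last element 15 to root → [15, 12, 17, 6, 1, 13]
  15 vs larger child 17 at index 2, swap → [17, 12, 15, 6, 1, 13]
extract-max → returns 17:
  remove root 17; move last element 13 to root → [13, 12, 15, 6, 1]
  13 vs larger child 15 at index 2, swap → [15, 12, 13, 6, 1]
insert 31:
  append 31 at index 5 → [15, 12, 13, 6, 1, 31]
  31 > parent 13 at index 2, swap → [15, 12, 31, 6, 1, 13]
  31 > parent 15 at index 0, swap → [31, 12, 15, 6, 1, 13]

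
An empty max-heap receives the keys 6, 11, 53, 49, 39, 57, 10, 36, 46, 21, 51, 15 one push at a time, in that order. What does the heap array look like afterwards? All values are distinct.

Insert 6:
  append 6 at index 0 → [6] (no swap needed)
Insert 11:
  append 11 at index 1 → [6, 11]
  11 > parent 6 at index 0, swap → [11, 6]
Insert 53:
  append 53 at index 2 → [11, 6, 53]
  53 > parent 11 at index 0, swap → [53, 6, 11]
Insert 49:
  append 49 at index 3 → [53, 6, 11, 49]
  49 > parent 6 at index 1, swap → [53, 49, 11, 6]
Insert 39:
  append 39 at index 4 → [53, 49, 11, 6, 39] (no swap needed)
Insert 57:
  append 57 at index 5 → [53, 49, 11, 6, 39, 57]
  57 > parent 11 at index 2, swap → [53, 49, 57, 6, 39, 11]
  57 > parent 53 at index 0, swap → [57, 49, 53, 6, 39, 11]
Insert 10:
  append 10 at index 6 → [57, 49, 53, 6, 39, 11, 10] (no swap needed)
Insert 36:
  append 36 at index 7 → [57, 49, 53, 6, 39, 11, 10, 36]
  36 > parent 6 at index 3, swap → [57, 49, 53, 36, 39, 11, 10, 6]
Insert 46:
  append 46 at index 8 → [57, 49, 53, 36, 39, 11, 10, 6, 46]
  46 > parent 36 at index 3, swap → [57, 49, 53, 46, 39, 11, 10, 6, 36]
Insert 21:
  append 21 at index 9 → [57, 49, 53, 46, 39, 11, 10, 6, 36, 21] (no swap needed)
Insert 51:
  append 51 at index 10 → [57, 49, 53, 46, 39, 11, 10, 6, 36, 21, 51]
  51 > parent 39 at index 4, swap → [57, 49, 53, 46, 51, 11, 10, 6, 36, 21, 39]
  51 > parent 49 at index 1, swap → [57, 51, 53, 46, 49, 11, 10, 6, 36, 21, 39]
Insert 15:
  append 15 at index 11 → [57, 51, 53, 46, 49, 11, 10, 6, 36, 21, 39, 15]
  15 > parent 11 at index 5, swap → [57, 51, 53, 46, 49, 15, 10, 6, 36, 21, 39, 11]

[57, 51, 53, 46, 49, 15, 10, 6, 36, 21, 39, 11]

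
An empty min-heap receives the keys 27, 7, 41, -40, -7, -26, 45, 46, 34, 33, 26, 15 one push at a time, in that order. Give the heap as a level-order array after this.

[-40, -7, -26, 27, 7, 15, 45, 46, 34, 33, 26, 41]

Insert 27:
  append 27 at index 0 → [27] (no swap needed)
Insert 7:
  append 7 at index 1 → [27, 7]
  7 < parent 27 at index 0, swap → [7, 27]
Insert 41:
  append 41 at index 2 → [7, 27, 41] (no swap needed)
Insert -40:
  append -40 at index 3 → [7, 27, 41, -40]
  -40 < parent 27 at index 1, swap → [7, -40, 41, 27]
  -40 < parent 7 at index 0, swap → [-40, 7, 41, 27]
Insert -7:
  append -7 at index 4 → [-40, 7, 41, 27, -7]
  -7 < parent 7 at index 1, swap → [-40, -7, 41, 27, 7]
Insert -26:
  append -26 at index 5 → [-40, -7, 41, 27, 7, -26]
  -26 < parent 41 at index 2, swap → [-40, -7, -26, 27, 7, 41]
Insert 45:
  append 45 at index 6 → [-40, -7, -26, 27, 7, 41, 45] (no swap needed)
Insert 46:
  append 46 at index 7 → [-40, -7, -26, 27, 7, 41, 45, 46] (no swap needed)
Insert 34:
  append 34 at index 8 → [-40, -7, -26, 27, 7, 41, 45, 46, 34] (no swap needed)
Insert 33:
  append 33 at index 9 → [-40, -7, -26, 27, 7, 41, 45, 46, 34, 33] (no swap needed)
Insert 26:
  append 26 at index 10 → [-40, -7, -26, 27, 7, 41, 45, 46, 34, 33, 26] (no swap needed)
Insert 15:
  append 15 at index 11 → [-40, -7, -26, 27, 7, 41, 45, 46, 34, 33, 26, 15]
  15 < parent 41 at index 5, swap → [-40, -7, -26, 27, 7, 15, 45, 46, 34, 33, 26, 41]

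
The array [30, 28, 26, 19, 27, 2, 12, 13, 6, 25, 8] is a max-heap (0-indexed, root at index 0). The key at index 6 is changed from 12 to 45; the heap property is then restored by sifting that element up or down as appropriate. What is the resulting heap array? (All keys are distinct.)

set index 6 from 12 to 45 → [30, 28, 26, 19, 27, 2, 45, 13, 6, 25, 8]
45 > parent 26 at index 2, swap → [30, 28, 45, 19, 27, 2, 26, 13, 6, 25, 8]
45 > parent 30 at index 0, swap → [45, 28, 30, 19, 27, 2, 26, 13, 6, 25, 8]

[45, 28, 30, 19, 27, 2, 26, 13, 6, 25, 8]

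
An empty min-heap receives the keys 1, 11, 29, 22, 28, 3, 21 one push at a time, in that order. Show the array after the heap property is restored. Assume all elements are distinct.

Insert 1:
  append 1 at index 0 → [1] (no swap needed)
Insert 11:
  append 11 at index 1 → [1, 11] (no swap needed)
Insert 29:
  append 29 at index 2 → [1, 11, 29] (no swap needed)
Insert 22:
  append 22 at index 3 → [1, 11, 29, 22] (no swap needed)
Insert 28:
  append 28 at index 4 → [1, 11, 29, 22, 28] (no swap needed)
Insert 3:
  append 3 at index 5 → [1, 11, 29, 22, 28, 3]
  3 < parent 29 at index 2, swap → [1, 11, 3, 22, 28, 29]
Insert 21:
  append 21 at index 6 → [1, 11, 3, 22, 28, 29, 21] (no swap needed)

[1, 11, 3, 22, 28, 29, 21]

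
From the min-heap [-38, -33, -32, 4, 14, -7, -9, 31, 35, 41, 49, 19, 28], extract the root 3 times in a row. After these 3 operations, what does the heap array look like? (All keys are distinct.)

[-9, 4, -7, 28, 14, 49, 19, 31, 35, 41]

extract-min #1 returns -38:
  remove root -38; move last element 28 to root → [28, -33, -32, 4, 14, -7, -9, 31, 35, 41, 49, 19]
  28 vs smaller child -33 at index 1, swap → [-33, 28, -32, 4, 14, -7, -9, 31, 35, 41, 49, 19]
  28 vs smaller child 4 at index 3, swap → [-33, 4, -32, 28, 14, -7, -9, 31, 35, 41, 49, 19]
extract-min #2 returns -33:
  remove root -33; move last element 19 to root → [19, 4, -32, 28, 14, -7, -9, 31, 35, 41, 49]
  19 vs smaller child -32 at index 2, swap → [-32, 4, 19, 28, 14, -7, -9, 31, 35, 41, 49]
  19 vs smaller child -9 at index 6, swap → [-32, 4, -9, 28, 14, -7, 19, 31, 35, 41, 49]
extract-min #3 returns -32:
  remove root -32; move last element 49 to root → [49, 4, -9, 28, 14, -7, 19, 31, 35, 41]
  49 vs smaller child -9 at index 2, swap → [-9, 4, 49, 28, 14, -7, 19, 31, 35, 41]
  49 vs smaller child -7 at index 5, swap → [-9, 4, -7, 28, 14, 49, 19, 31, 35, 41]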